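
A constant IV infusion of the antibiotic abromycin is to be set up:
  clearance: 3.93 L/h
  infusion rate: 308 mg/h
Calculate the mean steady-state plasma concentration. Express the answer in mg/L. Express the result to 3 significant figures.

78.4 mg/L

At steady state Css = R₀ / CL = 308 / 3.930 = 78.37 mg/L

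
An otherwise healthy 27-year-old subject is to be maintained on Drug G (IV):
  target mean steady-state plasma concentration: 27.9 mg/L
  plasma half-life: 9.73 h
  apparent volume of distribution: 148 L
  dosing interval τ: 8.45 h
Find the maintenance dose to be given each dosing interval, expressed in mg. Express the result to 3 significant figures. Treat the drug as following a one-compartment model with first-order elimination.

2490 mg

k = ln2 / t½ = 0.693147 / 9.73 = 0.07124 h⁻¹
CL = k × Vd = 0.07124 × 148 = 10.54 L/h
At steady state, Dose/τ = Css × CL.
Dose = Css × CL × τ = 27.9 × 10.54 × 8.45 = 2485 mg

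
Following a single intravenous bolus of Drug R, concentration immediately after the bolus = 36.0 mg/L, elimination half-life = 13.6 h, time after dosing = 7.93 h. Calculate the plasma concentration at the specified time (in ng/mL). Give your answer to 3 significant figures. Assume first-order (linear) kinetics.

k = ln2 / t½ = 0.693147 / 13.6 = 0.05097 h⁻¹
C = C₀ · e^(−k·t) = 36.00 × e^(−0.05097 × 7.93)
  = 36.00 × 0.6675 = 24.03 mg/L
Convert: 24.03 mg/L × 1000 = 24030 ng/mL

24000 ng/mL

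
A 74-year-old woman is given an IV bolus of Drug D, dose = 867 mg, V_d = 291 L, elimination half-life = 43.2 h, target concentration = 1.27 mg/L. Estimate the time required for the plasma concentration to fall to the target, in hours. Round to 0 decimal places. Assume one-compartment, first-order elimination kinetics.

53 h

C₀ = Dose / Vd = 867.0 / 291 = 2.979 mg/L
k = ln2 / t½ = 0.693147 / 43.2 = 0.01605 h⁻¹
t = ln(C₀ / C) / k = ln(2.979 / 1.27) / 0.01605
  = ln(2.346) / 0.01605 = 0.8527 / 0.01605 = 53.13 h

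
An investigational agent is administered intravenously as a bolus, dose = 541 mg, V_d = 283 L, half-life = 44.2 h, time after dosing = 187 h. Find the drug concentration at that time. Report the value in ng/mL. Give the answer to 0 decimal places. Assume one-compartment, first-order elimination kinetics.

C₀ = Dose / Vd = 541.0 / 283 = 1.912 mg/L
k = ln2 / t½ = 0.693147 / 44.2 = 0.01568 h⁻¹
C = C₀ · e^(−k·t) = 1.912 × e^(−0.01568 × 187)
  = 1.912 × 0.05328 = 0.1019 mg/L
Convert: 0.1019 mg/L × 1000 = 101.9 ng/mL

102 ng/mL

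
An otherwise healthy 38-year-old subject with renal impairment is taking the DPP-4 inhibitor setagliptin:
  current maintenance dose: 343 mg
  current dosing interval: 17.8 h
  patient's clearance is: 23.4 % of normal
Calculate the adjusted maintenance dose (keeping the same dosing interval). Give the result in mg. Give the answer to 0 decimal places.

To keep the same average steady-state level, dosing rate must scale with clearance.
CL ratio = 23.4 / 100 = 0.2340
New dose (same interval) = 343 × 0.2340 = 80.26 mg

80 mg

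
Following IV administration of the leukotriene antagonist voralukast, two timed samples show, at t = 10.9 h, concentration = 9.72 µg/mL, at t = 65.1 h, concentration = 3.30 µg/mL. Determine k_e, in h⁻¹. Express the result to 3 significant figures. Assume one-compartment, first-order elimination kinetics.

k = ln(C₁/C₂) / (t₂ − t₁) = ln(9.72/3.30) / (65.1 − 10.9)
  = 1.080 / 54.20 = 0.01993 h⁻¹

0.0199 h⁻¹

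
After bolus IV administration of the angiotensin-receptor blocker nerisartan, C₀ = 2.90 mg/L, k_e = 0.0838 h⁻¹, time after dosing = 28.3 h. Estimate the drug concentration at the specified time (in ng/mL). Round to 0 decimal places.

271 ng/mL

C = C₀ · e^(−k·t) = 2.900 × e^(−0.08380 × 28.3)
  = 2.900 × 0.09334 = 0.2707 mg/L
Convert: 0.2707 mg/L × 1000 = 270.7 ng/mL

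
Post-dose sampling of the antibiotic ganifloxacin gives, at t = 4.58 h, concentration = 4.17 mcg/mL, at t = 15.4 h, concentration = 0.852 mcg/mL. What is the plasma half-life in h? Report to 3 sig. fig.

4.72 h

k = ln(C₁/C₂) / (t₂ − t₁) = ln(4.17/0.852) / (15.4 − 4.58)
  = 1.588 / 10.82 = 0.1468 h⁻¹
t½ = ln2 / k = 0.693147 / 0.1468 = 4.722 h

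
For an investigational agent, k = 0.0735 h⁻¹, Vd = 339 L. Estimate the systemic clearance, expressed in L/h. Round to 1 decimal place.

24.9 L/h

CL = k × Vd = 0.0735 × 339 = 24.92 L/h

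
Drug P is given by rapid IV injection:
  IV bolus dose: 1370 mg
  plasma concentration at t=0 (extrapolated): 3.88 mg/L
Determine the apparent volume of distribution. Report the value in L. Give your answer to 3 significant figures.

Vd = Dose / C₀ = 1370 / 3.88 = 353.1 L

353 L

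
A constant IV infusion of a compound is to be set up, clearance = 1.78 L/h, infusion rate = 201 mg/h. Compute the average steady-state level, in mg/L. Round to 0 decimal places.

113 mg/L

At steady state Css = R₀ / CL = 201 / 1.780 = 112.9 mg/L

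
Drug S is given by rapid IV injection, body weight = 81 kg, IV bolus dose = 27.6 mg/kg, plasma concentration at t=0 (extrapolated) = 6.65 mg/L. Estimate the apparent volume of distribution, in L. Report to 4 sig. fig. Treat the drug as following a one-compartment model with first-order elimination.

Dose = 27.6 × 81 = 2236 mg
Vd = Dose / C₀ = 2236 / 6.65 = 336.2 L

336.2 L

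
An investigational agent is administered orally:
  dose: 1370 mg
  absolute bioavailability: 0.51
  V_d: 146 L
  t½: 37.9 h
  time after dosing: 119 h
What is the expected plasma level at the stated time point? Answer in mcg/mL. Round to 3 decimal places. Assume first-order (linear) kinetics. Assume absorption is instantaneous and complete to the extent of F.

0.543 mcg/mL

Amount reaching circulation = F × Dose = 0.51 × 1370 = 698.7 mg
C₀ = F·Dose / Vd = 698.7 / 146 = 4.786 mg/L
k = ln2 / t½ = 0.693147 / 37.9 = 0.01829 h⁻¹
C = C₀ · e^(−k·t) = 4.786 × e^(−0.01829 × 119)
  = 4.786 × 0.1134 = 0.5427 mg/L
(0.5427 mg/L = 0.5427 mcg/mL)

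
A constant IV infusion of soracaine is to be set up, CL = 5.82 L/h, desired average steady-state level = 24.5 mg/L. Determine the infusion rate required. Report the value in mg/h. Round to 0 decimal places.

143 mg/h

At steady state, infusion rate R₀ = Css × CL = 24.5 × 5.820 = 142.6 mg/h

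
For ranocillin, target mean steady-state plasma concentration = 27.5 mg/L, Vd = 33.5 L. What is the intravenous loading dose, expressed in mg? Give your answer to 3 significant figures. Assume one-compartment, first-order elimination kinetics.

LD = Css × Vd = 27.5 × 33.5 = 921.3 mg

921 mg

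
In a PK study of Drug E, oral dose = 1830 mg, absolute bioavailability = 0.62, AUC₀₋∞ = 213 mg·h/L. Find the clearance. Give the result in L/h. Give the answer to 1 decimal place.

5.3 L/h

CL = F·Dose / AUC = 0.62 × 1830 / 213 = 5.327 L/h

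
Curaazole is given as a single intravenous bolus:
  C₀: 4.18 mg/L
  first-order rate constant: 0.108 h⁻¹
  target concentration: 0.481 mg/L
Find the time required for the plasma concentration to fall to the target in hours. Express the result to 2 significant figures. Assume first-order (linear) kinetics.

20 h

t = ln(C₀ / C) / k = ln(4.180 / 0.481) / 0.1080
  = ln(8.690) / 0.1080 = 2.162 / 0.1080 = 20.02 h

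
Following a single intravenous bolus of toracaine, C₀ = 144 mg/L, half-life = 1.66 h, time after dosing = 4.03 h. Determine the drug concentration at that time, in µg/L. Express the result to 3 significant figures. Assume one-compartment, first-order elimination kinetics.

26800 µg/L

k = ln2 / t½ = 0.693147 / 1.66 = 0.4176 h⁻¹
C = C₀ · e^(−k·t) = 144.0 × e^(−0.4176 × 4.03)
  = 144.0 × 0.1858 = 26.76 mg/L
Convert: 26.76 mg/L × 1000 = 26760 µg/L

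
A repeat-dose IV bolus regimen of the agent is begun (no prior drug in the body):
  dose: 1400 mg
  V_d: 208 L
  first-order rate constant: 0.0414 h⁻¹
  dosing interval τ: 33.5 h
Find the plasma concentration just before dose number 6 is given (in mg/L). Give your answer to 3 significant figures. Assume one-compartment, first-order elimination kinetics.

C₀ per dose = Dose / Vd = 1400 / 208 = 6.731 mg/L
Fraction remaining after one interval: r = e^(−kτ) = e^(−0.04140 × 33.5) = 0.2498
Before dose 6, 5 doses have been given (aged 1τ, 2τ, 3τ, 4τ, 5τ).
C_trough = C₀ × (r + r² + … + r^5) = C₀ × r(1−r^5)/(1−r)
        = 6.731 × 0.2498 × (1 − 0.0009727) / (1 − 0.2498) = 2.239 mg/L

2.24 mg/L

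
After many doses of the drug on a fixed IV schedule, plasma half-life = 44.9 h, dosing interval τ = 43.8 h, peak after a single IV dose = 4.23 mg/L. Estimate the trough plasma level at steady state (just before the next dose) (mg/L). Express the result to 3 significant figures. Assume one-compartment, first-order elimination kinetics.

k = ln2 / t½ = 0.693147 / 44.9 = 0.01544 h⁻¹
e^(−kτ) = e^(−0.01544 × 43.8) = 0.5085
Accumulation ratio R = 1 / (1 − e^(−kτ)) = 1 / (1 − 0.5085) = 2.035
Steady-state trough = C₀ × R × e^(−kτ) = 4.23 × 2.035 × 0.5085 = 4.377 mg/L

4.38 mg/L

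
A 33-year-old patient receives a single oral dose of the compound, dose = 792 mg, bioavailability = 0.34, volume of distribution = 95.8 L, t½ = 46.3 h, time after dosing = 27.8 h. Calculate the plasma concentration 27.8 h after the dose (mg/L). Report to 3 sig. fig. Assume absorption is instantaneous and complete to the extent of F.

Amount reaching circulation = F × Dose = 0.34 × 792.0 = 269.3 mg
C₀ = F·Dose / Vd = 269.3 / 95.8 = 2.811 mg/L
k = ln2 / t½ = 0.693147 / 46.3 = 0.01497 h⁻¹
C = C₀ · e^(−k·t) = 2.811 × e^(−0.01497 × 27.8)
  = 2.811 × 0.6596 = 1.854 mg/L

1.85 mg/L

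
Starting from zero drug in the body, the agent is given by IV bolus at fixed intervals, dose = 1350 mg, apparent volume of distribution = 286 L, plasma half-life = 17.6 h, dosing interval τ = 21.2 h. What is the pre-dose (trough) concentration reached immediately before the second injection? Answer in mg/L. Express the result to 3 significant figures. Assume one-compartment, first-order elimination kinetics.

C₀ per dose = Dose / Vd = 1350 / 286 = 4.720 mg/L
k = ln2 / t½ = 0.693147 / 17.6 = 0.03938 h⁻¹
Fraction remaining after one interval: r = e^(−kτ) = e^(−0.03938 × 21.2) = 0.4339
Before dose 2, 1 dose has been given (aged 1τ).
C_trough = C₀ × r = 4.720 × 0.4339 = 2.048 mg/L

2.05 mg/L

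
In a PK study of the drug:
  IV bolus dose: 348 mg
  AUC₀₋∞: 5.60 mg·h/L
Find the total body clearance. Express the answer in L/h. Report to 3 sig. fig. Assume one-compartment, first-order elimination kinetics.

CL = Dose / AUC = 348 / 5.60 = 62.14 L/h

62.1 L/h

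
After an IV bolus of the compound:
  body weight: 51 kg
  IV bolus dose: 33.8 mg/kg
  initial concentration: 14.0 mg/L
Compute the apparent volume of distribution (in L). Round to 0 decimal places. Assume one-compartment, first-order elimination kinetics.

Dose = 33.8 × 51 = 1724 mg
Vd = Dose / C₀ = 1724 / 14.0 = 123.1 L

123 L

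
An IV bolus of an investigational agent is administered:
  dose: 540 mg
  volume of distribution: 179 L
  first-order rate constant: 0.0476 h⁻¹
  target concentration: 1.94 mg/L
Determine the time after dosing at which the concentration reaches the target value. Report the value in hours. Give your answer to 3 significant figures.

9.28 h

C₀ = Dose / Vd = 540.0 / 179 = 3.017 mg/L
t = ln(C₀ / C) / k = ln(3.017 / 1.94) / 0.04760
  = ln(1.555) / 0.04760 = 0.4415 / 0.04760 = 9.275 h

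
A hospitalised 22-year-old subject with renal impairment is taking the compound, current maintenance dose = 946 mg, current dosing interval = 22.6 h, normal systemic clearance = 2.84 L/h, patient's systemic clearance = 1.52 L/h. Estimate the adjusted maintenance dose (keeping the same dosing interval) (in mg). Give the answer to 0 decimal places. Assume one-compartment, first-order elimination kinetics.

506 mg

To keep the same average steady-state level, dosing rate must scale with clearance.
CL ratio = 1.52 / 2.84 = 0.5352
New dose (same interval) = 946 × 0.5352 = 506.3 mg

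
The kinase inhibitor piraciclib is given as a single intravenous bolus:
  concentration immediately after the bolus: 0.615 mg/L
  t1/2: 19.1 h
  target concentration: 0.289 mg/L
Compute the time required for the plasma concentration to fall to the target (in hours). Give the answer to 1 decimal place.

k = ln2 / t½ = 0.693147 / 19.1 = 0.03629 h⁻¹
t = ln(C₀ / C) / k = ln(0.6150 / 0.289) / 0.03629
  = ln(2.128) / 0.03629 = 0.7552 / 0.03629 = 20.81 h

20.8 h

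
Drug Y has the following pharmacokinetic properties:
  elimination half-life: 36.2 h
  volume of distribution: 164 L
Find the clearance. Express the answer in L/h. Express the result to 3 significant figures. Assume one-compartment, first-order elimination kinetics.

3.14 L/h

k = ln2 / t½ = 0.693147 / 36.2 = 0.01915 h⁻¹
CL = k × Vd = 0.01915 × 164 = 3.141 L/h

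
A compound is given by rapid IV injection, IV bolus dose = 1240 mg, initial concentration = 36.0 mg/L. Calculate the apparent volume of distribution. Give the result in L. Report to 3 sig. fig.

34.4 L

Vd = Dose / C₀ = 1240 / 36.0 = 34.44 L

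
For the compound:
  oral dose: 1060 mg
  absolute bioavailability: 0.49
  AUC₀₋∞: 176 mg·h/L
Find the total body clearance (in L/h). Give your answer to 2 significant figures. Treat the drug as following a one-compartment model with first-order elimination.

3.0 L/h

CL = F·Dose / AUC = 0.49 × 1060 / 176 = 2.951 L/h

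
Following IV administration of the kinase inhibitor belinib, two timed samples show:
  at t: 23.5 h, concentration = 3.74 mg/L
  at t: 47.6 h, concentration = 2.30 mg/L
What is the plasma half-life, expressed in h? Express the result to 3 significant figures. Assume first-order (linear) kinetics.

k = ln(C₁/C₂) / (t₂ − t₁) = ln(3.74/2.30) / (47.6 − 23.5)
  = 0.4862 / 24.10 = 0.02017 h⁻¹
t½ = ln2 / k = 0.693147 / 0.02017 = 34.37 h

34.4 h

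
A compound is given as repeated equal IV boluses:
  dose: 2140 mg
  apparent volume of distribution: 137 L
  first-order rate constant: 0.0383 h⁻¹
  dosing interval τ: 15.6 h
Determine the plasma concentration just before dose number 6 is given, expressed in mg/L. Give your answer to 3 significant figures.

C₀ per dose = Dose / Vd = 2140 / 137 = 15.62 mg/L
Fraction remaining after one interval: r = e^(−kτ) = e^(−0.03830 × 15.6) = 0.5502
Before dose 6, 5 doses have been given (aged 1τ, 2τ, 3τ, 4τ, 5τ).
C_trough = C₀ × (r + r² + … + r^5) = C₀ × r(1−r^5)/(1−r)
        = 15.62 × 0.5502 × (1 − 0.05042) / (1 − 0.5502) = 18.14 mg/L

18.1 mg/L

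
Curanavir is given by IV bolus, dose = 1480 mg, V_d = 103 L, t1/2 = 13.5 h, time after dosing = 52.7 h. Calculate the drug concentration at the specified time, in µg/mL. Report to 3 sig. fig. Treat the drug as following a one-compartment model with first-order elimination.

C₀ = Dose / Vd = 1480 / 103 = 14.37 mg/L
k = ln2 / t½ = 0.693147 / 13.5 = 0.05134 h⁻¹
C = C₀ · e^(−k·t) = 14.37 × e^(−0.05134 × 52.7)
  = 14.37 × 0.06683 = 0.9603 mg/L
(0.9603 mg/L = 0.9603 µg/mL)

0.960 µg/mL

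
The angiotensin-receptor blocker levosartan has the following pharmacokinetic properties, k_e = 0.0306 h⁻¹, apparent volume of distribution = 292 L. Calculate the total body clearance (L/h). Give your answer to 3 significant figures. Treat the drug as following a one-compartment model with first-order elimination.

CL = k × Vd = 0.0306 × 292 = 8.935 L/h

8.94 L/h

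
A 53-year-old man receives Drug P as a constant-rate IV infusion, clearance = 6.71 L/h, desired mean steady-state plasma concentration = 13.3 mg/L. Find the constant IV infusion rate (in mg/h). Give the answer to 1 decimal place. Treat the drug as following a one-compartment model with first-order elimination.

89.2 mg/h

At steady state, infusion rate R₀ = Css × CL = 13.3 × 6.710 = 89.24 mg/h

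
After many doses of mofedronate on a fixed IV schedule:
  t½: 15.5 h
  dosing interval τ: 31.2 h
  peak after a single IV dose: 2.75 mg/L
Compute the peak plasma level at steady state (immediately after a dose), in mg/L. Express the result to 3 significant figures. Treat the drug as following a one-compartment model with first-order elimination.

k = ln2 / t½ = 0.693147 / 15.5 = 0.04472 h⁻¹
e^(−kτ) = e^(−0.04472 × 31.2) = 0.2478
Accumulation ratio R = 1 / (1 − e^(−kτ)) = 1 / (1 − 0.2478) = 1.329
Steady-state peak = C₀ × R = 2.75 × 1.329 = 3.655 mg/L

3.66 mg/L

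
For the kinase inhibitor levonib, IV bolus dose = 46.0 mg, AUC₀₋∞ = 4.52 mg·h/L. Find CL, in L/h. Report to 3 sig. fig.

10.2 L/h

CL = Dose / AUC = 46.0 / 4.52 = 10.18 L/h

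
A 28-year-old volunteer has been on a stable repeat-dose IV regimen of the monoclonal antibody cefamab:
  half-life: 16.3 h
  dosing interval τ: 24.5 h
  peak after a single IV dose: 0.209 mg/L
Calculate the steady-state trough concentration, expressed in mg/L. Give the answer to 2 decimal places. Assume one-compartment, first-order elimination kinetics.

0.11 mg/L

k = ln2 / t½ = 0.693147 / 16.3 = 0.04252 h⁻¹
e^(−kτ) = e^(−0.04252 × 24.5) = 0.3528
Accumulation ratio R = 1 / (1 − e^(−kτ)) = 1 / (1 − 0.3528) = 1.545
Steady-state trough = C₀ × R × e^(−kτ) = 0.209 × 1.545 × 0.3528 = 0.1139 mg/L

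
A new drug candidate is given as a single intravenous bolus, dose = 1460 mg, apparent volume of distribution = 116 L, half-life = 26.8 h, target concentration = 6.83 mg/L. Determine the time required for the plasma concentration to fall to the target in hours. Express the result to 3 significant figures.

23.6 h

C₀ = Dose / Vd = 1460 / 116 = 12.59 mg/L
k = ln2 / t½ = 0.693147 / 26.8 = 0.02586 h⁻¹
t = ln(C₀ / C) / k = ln(12.59 / 6.83) / 0.02586
  = ln(1.843) / 0.02586 = 0.6114 / 0.02586 = 23.64 h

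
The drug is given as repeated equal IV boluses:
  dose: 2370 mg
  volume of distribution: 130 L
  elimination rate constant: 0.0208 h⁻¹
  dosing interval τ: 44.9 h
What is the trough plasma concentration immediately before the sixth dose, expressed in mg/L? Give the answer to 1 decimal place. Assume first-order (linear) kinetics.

11.7 mg/L

C₀ per dose = Dose / Vd = 2370 / 130 = 18.23 mg/L
Fraction remaining after one interval: r = e^(−kτ) = e^(−0.02080 × 44.9) = 0.3930
Before dose 6, 5 doses have been given (aged 1τ, 2τ, 3τ, 4τ, 5τ).
C_trough = C₀ × (r + r² + … + r^5) = C₀ × r(1−r^5)/(1−r)
        = 18.23 × 0.3930 × (1 − 0.009375) / (1 − 0.3930) = 11.69 mg/L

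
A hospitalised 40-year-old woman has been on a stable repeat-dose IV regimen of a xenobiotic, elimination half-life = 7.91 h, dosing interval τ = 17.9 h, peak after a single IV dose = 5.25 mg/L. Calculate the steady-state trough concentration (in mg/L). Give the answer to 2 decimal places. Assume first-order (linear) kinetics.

k = ln2 / t½ = 0.693147 / 7.91 = 0.08763 h⁻¹
e^(−kτ) = e^(−0.08763 × 17.9) = 0.2083
Accumulation ratio R = 1 / (1 − e^(−kτ)) = 1 / (1 − 0.2083) = 1.263
Steady-state trough = C₀ × R × e^(−kτ) = 5.25 × 1.263 × 0.2083 = 1.381 mg/L

1.38 mg/L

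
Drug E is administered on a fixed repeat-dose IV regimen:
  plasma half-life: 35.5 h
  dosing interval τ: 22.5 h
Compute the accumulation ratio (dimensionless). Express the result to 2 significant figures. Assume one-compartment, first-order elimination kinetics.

k = ln2 / t½ = 0.693147 / 35.5 = 0.01953 h⁻¹
e^(−kτ) = e^(−0.01953 × 22.5) = 0.6444
Accumulation ratio R = 1 / (1 − e^(−kτ)) = 1 / (1 − 0.6444) = 2.812

2.8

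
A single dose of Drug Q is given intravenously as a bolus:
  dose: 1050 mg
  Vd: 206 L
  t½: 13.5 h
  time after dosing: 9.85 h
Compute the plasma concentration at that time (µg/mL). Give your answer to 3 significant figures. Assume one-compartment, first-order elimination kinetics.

C₀ = Dose / Vd = 1050 / 206 = 5.097 mg/L
k = ln2 / t½ = 0.693147 / 13.5 = 0.05134 h⁻¹
C = C₀ · e^(−k·t) = 5.097 × e^(−0.05134 × 9.85)
  = 5.097 × 0.6031 = 3.074 mg/L
(3.074 mg/L = 3.074 µg/mL)

3.07 µg/mL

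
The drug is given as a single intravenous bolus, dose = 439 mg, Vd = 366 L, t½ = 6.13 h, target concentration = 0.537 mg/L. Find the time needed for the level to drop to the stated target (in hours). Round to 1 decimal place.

7.1 h

C₀ = Dose / Vd = 439.0 / 366 = 1.199 mg/L
k = ln2 / t½ = 0.693147 / 6.13 = 0.1131 h⁻¹
t = ln(C₀ / C) / k = ln(1.199 / 0.537) / 0.1131
  = ln(2.233) / 0.1131 = 0.8033 / 0.1131 = 7.103 h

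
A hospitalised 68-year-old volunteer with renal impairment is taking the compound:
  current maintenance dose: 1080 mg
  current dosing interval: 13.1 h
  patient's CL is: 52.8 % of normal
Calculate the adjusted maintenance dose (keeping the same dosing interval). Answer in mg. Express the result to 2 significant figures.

To keep the same average steady-state level, dosing rate must scale with clearance.
CL ratio = 52.8 / 100 = 0.5280
New dose (same interval) = 1080 × 0.5280 = 570.2 mg

570 mg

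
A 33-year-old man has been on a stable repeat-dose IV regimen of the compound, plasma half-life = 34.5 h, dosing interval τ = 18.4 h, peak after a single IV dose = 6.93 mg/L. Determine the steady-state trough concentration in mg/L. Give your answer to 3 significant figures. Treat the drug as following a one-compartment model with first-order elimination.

k = ln2 / t½ = 0.693147 / 34.5 = 0.02009 h⁻¹
e^(−kτ) = e^(−0.02009 × 18.4) = 0.6910
Accumulation ratio R = 1 / (1 − e^(−kτ)) = 1 / (1 − 0.6910) = 3.236
Steady-state trough = C₀ × R × e^(−kτ) = 6.93 × 3.236 × 0.6910 = 15.50 mg/L

15.5 mg/L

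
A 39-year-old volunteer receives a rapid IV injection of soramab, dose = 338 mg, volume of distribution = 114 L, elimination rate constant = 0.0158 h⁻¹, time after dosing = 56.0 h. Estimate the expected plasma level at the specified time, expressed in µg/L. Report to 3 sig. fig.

C₀ = Dose / Vd = 338.0 / 114 = 2.965 mg/L
C = C₀ · e^(−k·t) = 2.965 × e^(−0.01580 × 56.0)
  = 2.965 × 0.4128 = 1.224 mg/L
Convert: 1.224 mg/L × 1000 = 1224 µg/L

1220 µg/L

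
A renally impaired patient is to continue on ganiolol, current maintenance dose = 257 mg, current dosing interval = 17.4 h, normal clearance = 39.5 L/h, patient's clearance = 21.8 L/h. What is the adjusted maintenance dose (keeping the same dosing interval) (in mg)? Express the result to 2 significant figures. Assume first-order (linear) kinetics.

140 mg

To keep the same average steady-state level, dosing rate must scale with clearance.
CL ratio = 21.8 / 39.5 = 0.5519
New dose (same interval) = 257 × 0.5519 = 141.8 mg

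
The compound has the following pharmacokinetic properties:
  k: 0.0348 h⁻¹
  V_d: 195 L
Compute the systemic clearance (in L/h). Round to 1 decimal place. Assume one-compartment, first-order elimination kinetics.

CL = k × Vd = 0.0348 × 195 = 6.786 L/h

6.8 L/h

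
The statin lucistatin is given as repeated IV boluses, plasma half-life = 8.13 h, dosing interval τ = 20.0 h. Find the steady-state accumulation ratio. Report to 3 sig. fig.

1.22

k = ln2 / t½ = 0.693147 / 8.13 = 0.08526 h⁻¹
e^(−kτ) = e^(−0.08526 × 20.0) = 0.1817
Accumulation ratio R = 1 / (1 − e^(−kτ)) = 1 / (1 − 0.1817) = 1.222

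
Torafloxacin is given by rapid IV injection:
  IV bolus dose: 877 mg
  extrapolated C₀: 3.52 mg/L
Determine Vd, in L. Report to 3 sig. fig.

249 L

Vd = Dose / C₀ = 877.0 / 3.52 = 249.1 L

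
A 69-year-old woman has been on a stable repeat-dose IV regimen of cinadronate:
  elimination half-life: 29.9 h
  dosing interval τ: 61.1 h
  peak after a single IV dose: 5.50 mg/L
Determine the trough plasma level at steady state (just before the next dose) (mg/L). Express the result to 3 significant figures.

k = ln2 / t½ = 0.693147 / 29.9 = 0.02318 h⁻¹
e^(−kτ) = e^(−0.02318 × 61.1) = 0.2426
Accumulation ratio R = 1 / (1 − e^(−kτ)) = 1 / (1 − 0.2426) = 1.320
Steady-state trough = C₀ × R × e^(−kτ) = 5.50 × 1.320 × 0.2426 = 1.761 mg/L

1.76 mg/L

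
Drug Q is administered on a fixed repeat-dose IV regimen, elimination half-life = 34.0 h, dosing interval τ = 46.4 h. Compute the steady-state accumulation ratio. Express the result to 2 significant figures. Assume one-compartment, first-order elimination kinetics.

k = ln2 / t½ = 0.693147 / 34.0 = 0.02039 h⁻¹
e^(−kτ) = e^(−0.02039 × 46.4) = 0.3883
Accumulation ratio R = 1 / (1 − e^(−kτ)) = 1 / (1 − 0.3883) = 1.635

1.6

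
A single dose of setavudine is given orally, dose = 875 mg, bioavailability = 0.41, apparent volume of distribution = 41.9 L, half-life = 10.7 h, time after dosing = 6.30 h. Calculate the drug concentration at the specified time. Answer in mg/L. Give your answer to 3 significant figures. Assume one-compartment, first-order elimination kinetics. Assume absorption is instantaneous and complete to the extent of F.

5.69 mg/L

Amount reaching circulation = F × Dose = 0.41 × 875.0 = 358.8 mg
C₀ = F·Dose / Vd = 358.8 / 41.9 = 8.563 mg/L
k = ln2 / t½ = 0.693147 / 10.7 = 0.06478 h⁻¹
C = C₀ · e^(−k·t) = 8.563 × e^(−0.06478 × 6.30)
  = 8.563 × 0.6649 = 5.694 mg/L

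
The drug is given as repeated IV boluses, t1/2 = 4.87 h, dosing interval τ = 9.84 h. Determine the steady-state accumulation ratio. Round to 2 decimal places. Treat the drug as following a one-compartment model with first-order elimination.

1.33

k = ln2 / t½ = 0.693147 / 4.87 = 0.1423 h⁻¹
e^(−kτ) = e^(−0.1423 × 9.84) = 0.2465
Accumulation ratio R = 1 / (1 − e^(−kτ)) = 1 / (1 − 0.2465) = 1.327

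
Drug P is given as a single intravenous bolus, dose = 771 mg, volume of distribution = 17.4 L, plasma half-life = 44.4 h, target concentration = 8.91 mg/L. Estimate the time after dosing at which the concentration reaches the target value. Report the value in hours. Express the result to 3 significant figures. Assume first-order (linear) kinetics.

103 h

C₀ = Dose / Vd = 771.0 / 17.4 = 44.31 mg/L
k = ln2 / t½ = 0.693147 / 44.4 = 0.01561 h⁻¹
t = ln(C₀ / C) / k = ln(44.31 / 8.91) / 0.01561
  = ln(4.973) / 0.01561 = 1.604 / 0.01561 = 102.8 h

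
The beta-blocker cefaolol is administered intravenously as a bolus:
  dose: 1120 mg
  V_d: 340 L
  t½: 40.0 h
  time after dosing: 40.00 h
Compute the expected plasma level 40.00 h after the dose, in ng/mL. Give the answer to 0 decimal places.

C₀ = Dose / Vd = 1120 / 340 = 3.294 mg/L
k = ln2 / t½ = 0.693147 / 40.0 = 0.01733 h⁻¹
t / t½ = 40.00 / 40.0 = 1 half-lives
C = C₀ × (1/2)^1 = 3.294 × 0.5000 = 1.647 mg/L
Convert: 1.647 mg/L × 1000 = 1647 ng/mL

1647 ng/mL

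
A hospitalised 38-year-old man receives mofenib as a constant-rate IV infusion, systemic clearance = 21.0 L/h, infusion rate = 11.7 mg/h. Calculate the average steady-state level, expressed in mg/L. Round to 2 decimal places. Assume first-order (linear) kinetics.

0.56 mg/L

At steady state Css = R₀ / CL = 11.7 / 21.00 = 0.5571 mg/L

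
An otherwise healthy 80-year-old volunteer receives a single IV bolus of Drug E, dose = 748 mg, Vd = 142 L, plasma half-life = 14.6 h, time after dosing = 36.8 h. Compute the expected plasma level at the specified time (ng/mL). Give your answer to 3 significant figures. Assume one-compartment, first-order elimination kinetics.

C₀ = Dose / Vd = 748.0 / 142 = 5.268 mg/L
k = ln2 / t½ = 0.693147 / 14.6 = 0.04748 h⁻¹
C = C₀ · e^(−k·t) = 5.268 × e^(−0.04748 × 36.8)
  = 5.268 × 0.1743 = 0.9182 mg/L
Convert: 0.9182 mg/L × 1000 = 918.2 ng/mL

918 ng/mL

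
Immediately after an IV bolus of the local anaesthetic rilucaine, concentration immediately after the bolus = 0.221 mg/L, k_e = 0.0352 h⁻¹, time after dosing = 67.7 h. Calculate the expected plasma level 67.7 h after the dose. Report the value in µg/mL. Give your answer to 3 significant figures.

C = C₀ · e^(−k·t) = 0.2210 × e^(−0.03520 × 67.7)
  = 0.2210 × 0.09227 = 0.02039 mg/L
(0.02039 mg/L = 0.02039 µg/mL)

0.0204 µg/mL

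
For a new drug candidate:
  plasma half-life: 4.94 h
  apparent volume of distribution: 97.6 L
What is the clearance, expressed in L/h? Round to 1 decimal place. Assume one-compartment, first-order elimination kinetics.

k = ln2 / t½ = 0.693147 / 4.94 = 0.1403 h⁻¹
CL = k × Vd = 0.1403 × 97.6 = 13.69 L/h

13.7 L/h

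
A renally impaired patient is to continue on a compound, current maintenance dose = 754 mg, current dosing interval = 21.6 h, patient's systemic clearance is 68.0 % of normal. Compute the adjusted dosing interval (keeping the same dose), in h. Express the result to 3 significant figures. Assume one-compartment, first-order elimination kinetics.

To keep the same average steady-state level, dosing rate must scale with clearance.
CL ratio = 68.0 / 100 = 0.6800
New interval (same dose) = 21.6 / 0.6800 = 31.76 h

31.8 h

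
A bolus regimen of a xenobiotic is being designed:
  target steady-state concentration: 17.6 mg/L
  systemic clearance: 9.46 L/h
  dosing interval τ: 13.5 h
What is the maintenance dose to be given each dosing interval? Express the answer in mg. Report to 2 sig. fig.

At steady state, Dose/τ = Css × CL.
Dose = Css × CL × τ = 17.6 × 9.460 × 13.5 = 2248 mg

2200 mg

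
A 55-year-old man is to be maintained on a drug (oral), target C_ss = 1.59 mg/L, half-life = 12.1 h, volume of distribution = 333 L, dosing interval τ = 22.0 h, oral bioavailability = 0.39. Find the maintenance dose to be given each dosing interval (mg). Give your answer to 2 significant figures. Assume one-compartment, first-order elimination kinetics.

1700 mg

k = ln2 / t½ = 0.693147 / 12.1 = 0.05728 h⁻¹
CL = k × Vd = 0.05728 × 333 = 19.07 L/h
At steady state, F × (Dose/τ) = Css × CL.
Dose = Css × CL × τ / F = 1.59 × 19.07 × 22.0 / 0.39 = 1710 mg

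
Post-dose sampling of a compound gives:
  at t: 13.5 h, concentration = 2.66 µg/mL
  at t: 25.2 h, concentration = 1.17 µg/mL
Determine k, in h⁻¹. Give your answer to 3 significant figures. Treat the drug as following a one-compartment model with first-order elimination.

k = ln(C₁/C₂) / (t₂ − t₁) = ln(2.66/1.17) / (25.2 − 13.5)
  = 0.8213 / 11.70 = 0.07020 h⁻¹

0.0702 h⁻¹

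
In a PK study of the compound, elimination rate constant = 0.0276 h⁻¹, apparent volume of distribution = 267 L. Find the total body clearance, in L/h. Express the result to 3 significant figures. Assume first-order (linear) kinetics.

CL = k × Vd = 0.0276 × 267 = 7.369 L/h

7.37 L/h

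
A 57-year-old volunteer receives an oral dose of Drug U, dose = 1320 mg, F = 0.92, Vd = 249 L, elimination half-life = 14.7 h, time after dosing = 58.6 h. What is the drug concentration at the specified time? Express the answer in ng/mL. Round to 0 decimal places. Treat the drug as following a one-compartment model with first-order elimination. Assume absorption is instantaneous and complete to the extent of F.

308 ng/mL

Amount reaching circulation = F × Dose = 0.92 × 1320 = 1214 mg
C₀ = F·Dose / Vd = 1214 / 249 = 4.876 mg/L
k = ln2 / t½ = 0.693147 / 14.7 = 0.04715 h⁻¹
C = C₀ · e^(−k·t) = 4.876 × e^(−0.04715 × 58.6)
  = 4.876 × 0.06310 = 0.3077 mg/L
Convert: 0.3077 mg/L × 1000 = 307.7 ng/mL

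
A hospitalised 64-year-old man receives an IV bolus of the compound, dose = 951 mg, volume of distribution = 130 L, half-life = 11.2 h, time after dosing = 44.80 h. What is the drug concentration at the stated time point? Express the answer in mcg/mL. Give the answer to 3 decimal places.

0.457 mcg/mL

C₀ = Dose / Vd = 951.0 / 130 = 7.315 mg/L
k = ln2 / t½ = 0.693147 / 11.2 = 0.06189 h⁻¹
t / t½ = 44.80 / 11.2 = 4 half-lives
C = C₀ × (1/2)^4 = 7.315 × 0.06250 = 0.4572 mg/L
(0.4572 mg/L = 0.4572 mcg/mL)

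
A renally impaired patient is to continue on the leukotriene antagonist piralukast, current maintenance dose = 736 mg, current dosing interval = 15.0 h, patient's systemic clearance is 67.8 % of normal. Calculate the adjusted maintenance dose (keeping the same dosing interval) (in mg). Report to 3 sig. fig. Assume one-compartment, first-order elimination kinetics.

499 mg

To keep the same average steady-state level, dosing rate must scale with clearance.
CL ratio = 67.8 / 100 = 0.6780
New dose (same interval) = 736 × 0.6780 = 499.0 mg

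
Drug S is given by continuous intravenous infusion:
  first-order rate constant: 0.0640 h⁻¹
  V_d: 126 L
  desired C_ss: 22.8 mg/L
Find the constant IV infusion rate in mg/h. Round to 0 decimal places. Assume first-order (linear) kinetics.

CL = k × Vd = 0.06400 × 126 = 8.064 L/h
At steady state, infusion rate R₀ = Css × CL = 22.8 × 8.064 = 183.9 mg/h

184 mg/h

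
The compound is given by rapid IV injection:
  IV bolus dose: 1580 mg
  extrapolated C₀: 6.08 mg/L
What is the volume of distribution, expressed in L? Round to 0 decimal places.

Vd = Dose / C₀ = 1580 / 6.08 = 259.9 L

260 L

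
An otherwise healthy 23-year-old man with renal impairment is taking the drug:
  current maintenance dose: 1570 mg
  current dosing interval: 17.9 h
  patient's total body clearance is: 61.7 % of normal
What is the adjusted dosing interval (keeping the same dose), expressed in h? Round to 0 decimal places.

29 h

To keep the same average steady-state level, dosing rate must scale with clearance.
CL ratio = 61.7 / 100 = 0.6170
New interval (same dose) = 17.9 / 0.6170 = 29.01 h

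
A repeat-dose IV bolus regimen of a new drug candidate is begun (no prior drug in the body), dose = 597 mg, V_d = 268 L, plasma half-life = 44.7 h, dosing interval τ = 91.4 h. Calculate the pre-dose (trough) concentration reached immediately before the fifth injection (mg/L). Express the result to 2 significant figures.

0.71 mg/L

C₀ per dose = Dose / Vd = 597 / 268 = 2.228 mg/L
k = ln2 / t½ = 0.693147 / 44.7 = 0.01551 h⁻¹
Fraction remaining after one interval: r = e^(−kτ) = e^(−0.01551 × 91.4) = 0.2423
Before dose 5, 4 doses have been given (aged 1τ, 2τ, 3τ, 4τ).
C_trough = C₀ × (r + r² + … + r^4) = C₀ × r(1−r^4)/(1−r)
        = 2.228 × 0.2423 × (1 − 0.003447) / (1 − 0.2423) = 0.7100 mg/L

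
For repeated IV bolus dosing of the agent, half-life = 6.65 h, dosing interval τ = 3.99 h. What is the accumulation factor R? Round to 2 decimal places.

k = ln2 / t½ = 0.693147 / 6.65 = 0.1042 h⁻¹
e^(−kτ) = e^(−0.1042 × 3.99) = 0.6598
Accumulation ratio R = 1 / (1 − e^(−kτ)) = 1 / (1 − 0.6598) = 2.939

2.94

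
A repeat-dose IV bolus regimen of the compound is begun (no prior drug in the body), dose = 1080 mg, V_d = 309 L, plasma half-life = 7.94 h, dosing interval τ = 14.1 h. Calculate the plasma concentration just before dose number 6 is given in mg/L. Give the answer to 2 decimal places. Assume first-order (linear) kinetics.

C₀ per dose = Dose / Vd = 1080 / 309 = 3.495 mg/L
k = ln2 / t½ = 0.693147 / 7.94 = 0.08730 h⁻¹
Fraction remaining after one interval: r = e^(−kτ) = e^(−0.08730 × 14.1) = 0.2920
Before dose 6, 5 doses have been given (aged 1τ, 2τ, 3τ, 4τ, 5τ).
C_trough = C₀ × (r + r² + … + r^5) = C₀ × r(1−r^5)/(1−r)
        = 3.495 × 0.2920 × (1 − 0.002123) / (1 − 0.2920) = 1.438 mg/L

1.44 mg/L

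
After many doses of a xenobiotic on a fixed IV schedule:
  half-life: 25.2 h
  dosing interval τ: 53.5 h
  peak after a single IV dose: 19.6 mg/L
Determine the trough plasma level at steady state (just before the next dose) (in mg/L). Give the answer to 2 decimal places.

k = ln2 / t½ = 0.693147 / 25.2 = 0.02751 h⁻¹
e^(−kτ) = e^(−0.02751 × 53.5) = 0.2295
Accumulation ratio R = 1 / (1 − e^(−kτ)) = 1 / (1 − 0.2295) = 1.298
Steady-state trough = C₀ × R × e^(−kτ) = 19.6 × 1.298 × 0.2295 = 5.839 mg/L

5.84 mg/L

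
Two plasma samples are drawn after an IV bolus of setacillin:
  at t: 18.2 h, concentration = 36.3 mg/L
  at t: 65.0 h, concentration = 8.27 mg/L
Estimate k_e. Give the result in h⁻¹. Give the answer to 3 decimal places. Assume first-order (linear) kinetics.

0.032 h⁻¹

k = ln(C₁/C₂) / (t₂ − t₁) = ln(36.3/8.27) / (65.0 − 18.2)
  = 1.479 / 46.80 = 0.03160 h⁻¹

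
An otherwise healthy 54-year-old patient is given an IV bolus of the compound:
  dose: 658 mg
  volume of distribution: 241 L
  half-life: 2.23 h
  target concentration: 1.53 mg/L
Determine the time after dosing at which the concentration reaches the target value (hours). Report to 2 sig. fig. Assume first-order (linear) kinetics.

1.9 h

C₀ = Dose / Vd = 658.0 / 241 = 2.730 mg/L
k = ln2 / t½ = 0.693147 / 2.23 = 0.3108 h⁻¹
t = ln(C₀ / C) / k = ln(2.730 / 1.53) / 0.3108
  = ln(1.784) / 0.3108 = 0.5789 / 0.3108 = 1.863 h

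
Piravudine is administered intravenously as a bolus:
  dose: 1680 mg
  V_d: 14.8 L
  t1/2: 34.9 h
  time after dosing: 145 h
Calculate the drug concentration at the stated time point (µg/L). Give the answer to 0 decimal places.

C₀ = Dose / Vd = 1680 / 14.8 = 113.5 mg/L
k = ln2 / t½ = 0.693147 / 34.9 = 0.01986 h⁻¹
C = C₀ · e^(−k·t) = 113.5 × e^(−0.01986 × 145)
  = 113.5 × 0.05615 = 6.373 mg/L
Convert: 6.373 mg/L × 1000 = 6373 µg/L

6373 µg/L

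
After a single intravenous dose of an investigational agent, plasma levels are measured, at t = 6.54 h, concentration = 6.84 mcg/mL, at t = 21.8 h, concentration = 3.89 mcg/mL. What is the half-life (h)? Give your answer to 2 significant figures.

19 h

k = ln(C₁/C₂) / (t₂ − t₁) = ln(6.84/3.89) / (21.8 − 6.54)
  = 0.5644 / 15.26 = 0.03699 h⁻¹
t½ = ln2 / k = 0.693147 / 0.03699 = 18.74 h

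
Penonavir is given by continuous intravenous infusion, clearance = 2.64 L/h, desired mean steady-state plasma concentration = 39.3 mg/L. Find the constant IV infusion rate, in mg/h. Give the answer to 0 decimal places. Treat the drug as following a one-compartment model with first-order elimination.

At steady state, infusion rate R₀ = Css × CL = 39.3 × 2.640 = 103.8 mg/h

104 mg/h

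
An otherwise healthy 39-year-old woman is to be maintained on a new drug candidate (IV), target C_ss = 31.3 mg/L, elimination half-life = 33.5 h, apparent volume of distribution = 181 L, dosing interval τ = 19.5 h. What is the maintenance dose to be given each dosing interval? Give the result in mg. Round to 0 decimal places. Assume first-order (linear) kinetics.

k = ln2 / t½ = 0.693147 / 33.5 = 0.02069 h⁻¹
CL = k × Vd = 0.02069 × 181 = 3.745 L/h
At steady state, Dose/τ = Css × CL.
Dose = Css × CL × τ = 31.3 × 3.745 × 19.5 = 2286 mg

2286 mg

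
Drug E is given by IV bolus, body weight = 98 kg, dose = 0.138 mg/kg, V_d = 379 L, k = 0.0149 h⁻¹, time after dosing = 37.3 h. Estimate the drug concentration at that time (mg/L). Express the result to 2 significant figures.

Total dose = 0.138 × 98 = 13.52 mg
C₀ = Dose / Vd = 13.52 / 379 = 0.03567 mg/L
C = C₀ · e^(−k·t) = 0.03567 × e^(−0.01490 × 37.3)
  = 0.03567 × 0.5736 = 0.02046 mg/L

0.020 mg/L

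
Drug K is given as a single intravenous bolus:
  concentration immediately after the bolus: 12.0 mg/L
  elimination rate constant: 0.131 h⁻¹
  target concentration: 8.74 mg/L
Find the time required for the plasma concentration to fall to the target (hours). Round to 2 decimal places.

t = ln(C₀ / C) / k = ln(12.00 / 8.74) / 0.1310
  = ln(1.373) / 0.1310 = 0.3170 / 0.1310 = 2.420 h

2.42 h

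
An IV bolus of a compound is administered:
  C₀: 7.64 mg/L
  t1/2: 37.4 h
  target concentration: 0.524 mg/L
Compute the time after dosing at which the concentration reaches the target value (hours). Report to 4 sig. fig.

144.6 h

k = ln2 / t½ = 0.693147 / 37.4 = 0.01853 h⁻¹
t = ln(C₀ / C) / k = ln(7.640 / 0.524) / 0.01853
  = ln(14.58) / 0.01853 = 2.680 / 0.01853 = 144.6 h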